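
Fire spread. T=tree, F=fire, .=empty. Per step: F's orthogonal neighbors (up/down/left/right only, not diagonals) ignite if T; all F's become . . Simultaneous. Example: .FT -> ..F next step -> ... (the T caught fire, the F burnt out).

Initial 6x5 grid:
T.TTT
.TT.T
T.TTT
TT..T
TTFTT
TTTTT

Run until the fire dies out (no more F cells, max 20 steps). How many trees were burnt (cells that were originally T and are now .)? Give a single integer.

Step 1: +3 fires, +1 burnt (F count now 3)
Step 2: +5 fires, +3 burnt (F count now 5)
Step 3: +4 fires, +5 burnt (F count now 4)
Step 4: +2 fires, +4 burnt (F count now 2)
Step 5: +2 fires, +2 burnt (F count now 2)
Step 6: +2 fires, +2 burnt (F count now 2)
Step 7: +2 fires, +2 burnt (F count now 2)
Step 8: +2 fires, +2 burnt (F count now 2)
Step 9: +0 fires, +2 burnt (F count now 0)
Fire out after step 9
Initially T: 23, now '.': 29
Total burnt (originally-T cells now '.'): 22

Answer: 22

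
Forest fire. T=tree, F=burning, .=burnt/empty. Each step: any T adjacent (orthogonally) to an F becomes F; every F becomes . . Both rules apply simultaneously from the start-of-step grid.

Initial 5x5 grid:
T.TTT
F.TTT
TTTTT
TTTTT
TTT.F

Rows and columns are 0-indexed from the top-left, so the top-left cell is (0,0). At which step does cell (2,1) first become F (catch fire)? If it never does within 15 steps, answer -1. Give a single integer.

Step 1: cell (2,1)='T' (+3 fires, +2 burnt)
Step 2: cell (2,1)='F' (+4 fires, +3 burnt)
  -> target ignites at step 2
Step 3: cell (2,1)='.' (+6 fires, +4 burnt)
Step 4: cell (2,1)='.' (+5 fires, +6 burnt)
Step 5: cell (2,1)='.' (+2 fires, +5 burnt)
Step 6: cell (2,1)='.' (+0 fires, +2 burnt)
  fire out at step 6

2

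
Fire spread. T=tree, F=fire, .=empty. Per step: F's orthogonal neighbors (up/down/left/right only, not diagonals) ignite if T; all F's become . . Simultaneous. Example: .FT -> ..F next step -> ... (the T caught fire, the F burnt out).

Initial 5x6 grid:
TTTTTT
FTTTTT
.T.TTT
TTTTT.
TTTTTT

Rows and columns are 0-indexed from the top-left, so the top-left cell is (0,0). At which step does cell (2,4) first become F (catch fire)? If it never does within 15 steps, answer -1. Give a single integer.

Step 1: cell (2,4)='T' (+2 fires, +1 burnt)
Step 2: cell (2,4)='T' (+3 fires, +2 burnt)
Step 3: cell (2,4)='T' (+3 fires, +3 burnt)
Step 4: cell (2,4)='T' (+6 fires, +3 burnt)
Step 5: cell (2,4)='F' (+6 fires, +6 burnt)
  -> target ignites at step 5
Step 6: cell (2,4)='.' (+4 fires, +6 burnt)
Step 7: cell (2,4)='.' (+1 fires, +4 burnt)
Step 8: cell (2,4)='.' (+1 fires, +1 burnt)
Step 9: cell (2,4)='.' (+0 fires, +1 burnt)
  fire out at step 9

5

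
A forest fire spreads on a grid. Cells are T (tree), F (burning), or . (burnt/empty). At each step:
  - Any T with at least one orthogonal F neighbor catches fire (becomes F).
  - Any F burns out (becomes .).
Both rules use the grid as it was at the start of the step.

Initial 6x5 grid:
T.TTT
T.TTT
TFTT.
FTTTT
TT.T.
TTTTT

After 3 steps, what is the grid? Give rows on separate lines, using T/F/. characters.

Step 1: 4 trees catch fire, 2 burn out
  T.TTT
  T.TTT
  F.FT.
  .FTTT
  FT.T.
  TTTTT
Step 2: 6 trees catch fire, 4 burn out
  T.TTT
  F.FTT
  ...F.
  ..FTT
  .F.T.
  FTTTT
Step 3: 5 trees catch fire, 6 burn out
  F.FTT
  ...FT
  .....
  ...FT
  ...T.
  .FTTT

F.FTT
...FT
.....
...FT
...T.
.FTTT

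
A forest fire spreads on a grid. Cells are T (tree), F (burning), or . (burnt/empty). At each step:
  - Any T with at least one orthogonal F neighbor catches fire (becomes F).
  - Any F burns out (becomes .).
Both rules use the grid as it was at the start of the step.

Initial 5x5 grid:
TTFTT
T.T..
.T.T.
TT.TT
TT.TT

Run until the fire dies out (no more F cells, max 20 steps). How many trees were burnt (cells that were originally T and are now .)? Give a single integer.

Answer: 6

Derivation:
Step 1: +3 fires, +1 burnt (F count now 3)
Step 2: +2 fires, +3 burnt (F count now 2)
Step 3: +1 fires, +2 burnt (F count now 1)
Step 4: +0 fires, +1 burnt (F count now 0)
Fire out after step 4
Initially T: 16, now '.': 15
Total burnt (originally-T cells now '.'): 6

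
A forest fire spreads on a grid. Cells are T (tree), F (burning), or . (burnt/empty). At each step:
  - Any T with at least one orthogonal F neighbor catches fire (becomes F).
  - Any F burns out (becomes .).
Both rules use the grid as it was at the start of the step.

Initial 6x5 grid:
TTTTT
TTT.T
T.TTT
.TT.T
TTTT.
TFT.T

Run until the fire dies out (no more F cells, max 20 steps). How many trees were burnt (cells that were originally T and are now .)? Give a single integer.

Step 1: +3 fires, +1 burnt (F count now 3)
Step 2: +3 fires, +3 burnt (F count now 3)
Step 3: +2 fires, +3 burnt (F count now 2)
Step 4: +1 fires, +2 burnt (F count now 1)
Step 5: +2 fires, +1 burnt (F count now 2)
Step 6: +3 fires, +2 burnt (F count now 3)
Step 7: +5 fires, +3 burnt (F count now 5)
Step 8: +3 fires, +5 burnt (F count now 3)
Step 9: +0 fires, +3 burnt (F count now 0)
Fire out after step 9
Initially T: 23, now '.': 29
Total burnt (originally-T cells now '.'): 22

Answer: 22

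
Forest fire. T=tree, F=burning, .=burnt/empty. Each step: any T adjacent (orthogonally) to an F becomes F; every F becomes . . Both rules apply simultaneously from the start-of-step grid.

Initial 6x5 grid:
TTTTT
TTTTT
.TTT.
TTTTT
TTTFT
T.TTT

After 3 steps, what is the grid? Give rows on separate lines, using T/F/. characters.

Step 1: 4 trees catch fire, 1 burn out
  TTTTT
  TTTTT
  .TTT.
  TTTFT
  TTF.F
  T.TFT
Step 2: 6 trees catch fire, 4 burn out
  TTTTT
  TTTTT
  .TTF.
  TTF.F
  TF...
  T.F.F
Step 3: 4 trees catch fire, 6 burn out
  TTTTT
  TTTFT
  .TF..
  TF...
  F....
  T....

TTTTT
TTTFT
.TF..
TF...
F....
T....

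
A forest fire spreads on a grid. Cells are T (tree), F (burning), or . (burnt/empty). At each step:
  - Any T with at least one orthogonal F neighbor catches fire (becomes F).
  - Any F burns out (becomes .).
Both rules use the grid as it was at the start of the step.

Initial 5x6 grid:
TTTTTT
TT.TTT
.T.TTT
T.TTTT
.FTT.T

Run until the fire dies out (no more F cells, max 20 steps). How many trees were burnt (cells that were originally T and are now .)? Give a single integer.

Answer: 22

Derivation:
Step 1: +1 fires, +1 burnt (F count now 1)
Step 2: +2 fires, +1 burnt (F count now 2)
Step 3: +1 fires, +2 burnt (F count now 1)
Step 4: +2 fires, +1 burnt (F count now 2)
Step 5: +3 fires, +2 burnt (F count now 3)
Step 6: +4 fires, +3 burnt (F count now 4)
Step 7: +3 fires, +4 burnt (F count now 3)
Step 8: +2 fires, +3 burnt (F count now 2)
Step 9: +2 fires, +2 burnt (F count now 2)
Step 10: +2 fires, +2 burnt (F count now 2)
Step 11: +0 fires, +2 burnt (F count now 0)
Fire out after step 11
Initially T: 23, now '.': 29
Total burnt (originally-T cells now '.'): 22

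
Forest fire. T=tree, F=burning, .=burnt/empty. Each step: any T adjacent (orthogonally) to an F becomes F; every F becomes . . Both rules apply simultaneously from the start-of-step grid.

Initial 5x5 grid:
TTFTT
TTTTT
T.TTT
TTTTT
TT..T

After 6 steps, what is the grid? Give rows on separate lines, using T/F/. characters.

Step 1: 3 trees catch fire, 1 burn out
  TF.FT
  TTFTT
  T.TTT
  TTTTT
  TT..T
Step 2: 5 trees catch fire, 3 burn out
  F...F
  TF.FT
  T.FTT
  TTTTT
  TT..T
Step 3: 4 trees catch fire, 5 burn out
  .....
  F...F
  T..FT
  TTFTT
  TT..T
Step 4: 4 trees catch fire, 4 burn out
  .....
  .....
  F...F
  TF.FT
  TT..T
Step 5: 3 trees catch fire, 4 burn out
  .....
  .....
  .....
  F...F
  TF..T
Step 6: 2 trees catch fire, 3 burn out
  .....
  .....
  .....
  .....
  F...F

.....
.....
.....
.....
F...F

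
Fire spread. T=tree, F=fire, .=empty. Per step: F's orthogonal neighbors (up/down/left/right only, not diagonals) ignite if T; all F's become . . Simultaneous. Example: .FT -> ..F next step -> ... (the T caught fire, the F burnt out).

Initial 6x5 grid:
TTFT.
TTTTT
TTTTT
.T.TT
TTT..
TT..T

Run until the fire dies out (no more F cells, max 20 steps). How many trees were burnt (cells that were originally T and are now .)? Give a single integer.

Answer: 21

Derivation:
Step 1: +3 fires, +1 burnt (F count now 3)
Step 2: +4 fires, +3 burnt (F count now 4)
Step 3: +4 fires, +4 burnt (F count now 4)
Step 4: +4 fires, +4 burnt (F count now 4)
Step 5: +2 fires, +4 burnt (F count now 2)
Step 6: +3 fires, +2 burnt (F count now 3)
Step 7: +1 fires, +3 burnt (F count now 1)
Step 8: +0 fires, +1 burnt (F count now 0)
Fire out after step 8
Initially T: 22, now '.': 29
Total burnt (originally-T cells now '.'): 21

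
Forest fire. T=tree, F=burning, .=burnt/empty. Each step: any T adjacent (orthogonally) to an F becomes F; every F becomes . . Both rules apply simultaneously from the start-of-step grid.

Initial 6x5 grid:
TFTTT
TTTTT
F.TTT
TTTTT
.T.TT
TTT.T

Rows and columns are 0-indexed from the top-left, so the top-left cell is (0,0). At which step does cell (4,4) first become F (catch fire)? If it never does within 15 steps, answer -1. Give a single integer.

Step 1: cell (4,4)='T' (+5 fires, +2 burnt)
Step 2: cell (4,4)='T' (+3 fires, +5 burnt)
Step 3: cell (4,4)='T' (+5 fires, +3 burnt)
Step 4: cell (4,4)='T' (+4 fires, +5 burnt)
Step 5: cell (4,4)='T' (+5 fires, +4 burnt)
Step 6: cell (4,4)='F' (+1 fires, +5 burnt)
  -> target ignites at step 6
Step 7: cell (4,4)='.' (+1 fires, +1 burnt)
Step 8: cell (4,4)='.' (+0 fires, +1 burnt)
  fire out at step 8

6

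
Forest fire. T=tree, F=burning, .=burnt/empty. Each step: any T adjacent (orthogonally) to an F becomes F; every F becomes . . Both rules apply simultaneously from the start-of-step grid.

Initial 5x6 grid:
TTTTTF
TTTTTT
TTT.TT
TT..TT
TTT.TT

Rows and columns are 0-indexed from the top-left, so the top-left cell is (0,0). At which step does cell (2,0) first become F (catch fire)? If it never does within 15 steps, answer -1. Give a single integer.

Step 1: cell (2,0)='T' (+2 fires, +1 burnt)
Step 2: cell (2,0)='T' (+3 fires, +2 burnt)
Step 3: cell (2,0)='T' (+4 fires, +3 burnt)
Step 4: cell (2,0)='T' (+4 fires, +4 burnt)
Step 5: cell (2,0)='T' (+4 fires, +4 burnt)
Step 6: cell (2,0)='T' (+2 fires, +4 burnt)
Step 7: cell (2,0)='F' (+2 fires, +2 burnt)
  -> target ignites at step 7
Step 8: cell (2,0)='.' (+2 fires, +2 burnt)
Step 9: cell (2,0)='.' (+2 fires, +2 burnt)
Step 10: cell (2,0)='.' (+0 fires, +2 burnt)
  fire out at step 10

7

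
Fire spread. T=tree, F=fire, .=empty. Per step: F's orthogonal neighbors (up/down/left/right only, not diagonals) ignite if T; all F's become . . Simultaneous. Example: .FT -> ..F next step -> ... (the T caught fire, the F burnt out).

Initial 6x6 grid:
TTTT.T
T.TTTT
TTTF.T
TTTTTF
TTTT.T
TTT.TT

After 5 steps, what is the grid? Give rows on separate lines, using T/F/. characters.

Step 1: 6 trees catch fire, 2 burn out
  TTTT.T
  T.TFTT
  TTF..F
  TTTFF.
  TTTT.F
  TTT.TT
Step 2: 8 trees catch fire, 6 burn out
  TTTF.T
  T.F.FF
  TF....
  TTF...
  TTTF..
  TTT.TF
Step 3: 6 trees catch fire, 8 burn out
  TTF..F
  T.....
  F.....
  TF....
  TTF...
  TTT.F.
Step 4: 5 trees catch fire, 6 burn out
  TF....
  F.....
  ......
  F.....
  TF....
  TTF...
Step 5: 3 trees catch fire, 5 burn out
  F.....
  ......
  ......
  ......
  F.....
  TF....

F.....
......
......
......
F.....
TF....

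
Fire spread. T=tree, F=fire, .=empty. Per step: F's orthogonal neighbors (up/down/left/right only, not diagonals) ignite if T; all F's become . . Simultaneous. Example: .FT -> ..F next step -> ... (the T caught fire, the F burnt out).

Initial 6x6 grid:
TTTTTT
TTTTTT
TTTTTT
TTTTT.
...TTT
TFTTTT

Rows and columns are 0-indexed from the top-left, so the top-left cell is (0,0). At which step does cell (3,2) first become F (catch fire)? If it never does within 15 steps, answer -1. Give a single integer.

Step 1: cell (3,2)='T' (+2 fires, +1 burnt)
Step 2: cell (3,2)='T' (+1 fires, +2 burnt)
Step 3: cell (3,2)='T' (+2 fires, +1 burnt)
Step 4: cell (3,2)='T' (+3 fires, +2 burnt)
Step 5: cell (3,2)='F' (+4 fires, +3 burnt)
  -> target ignites at step 5
Step 6: cell (3,2)='.' (+4 fires, +4 burnt)
Step 7: cell (3,2)='.' (+6 fires, +4 burnt)
Step 8: cell (3,2)='.' (+5 fires, +6 burnt)
Step 9: cell (3,2)='.' (+3 fires, +5 burnt)
Step 10: cell (3,2)='.' (+1 fires, +3 burnt)
Step 11: cell (3,2)='.' (+0 fires, +1 burnt)
  fire out at step 11

5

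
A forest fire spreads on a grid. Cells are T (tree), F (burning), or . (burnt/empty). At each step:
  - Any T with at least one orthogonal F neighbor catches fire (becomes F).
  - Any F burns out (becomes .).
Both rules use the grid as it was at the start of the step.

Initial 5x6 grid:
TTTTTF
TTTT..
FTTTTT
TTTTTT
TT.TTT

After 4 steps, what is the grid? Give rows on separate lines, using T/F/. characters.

Step 1: 4 trees catch fire, 2 burn out
  TTTTF.
  FTTT..
  .FTTTT
  FTTTTT
  TT.TTT
Step 2: 6 trees catch fire, 4 burn out
  FTTF..
  .FTT..
  ..FTTT
  .FTTTT
  FT.TTT
Step 3: 7 trees catch fire, 6 burn out
  .FF...
  ..FF..
  ...FTT
  ..FTTT
  .F.TTT
Step 4: 2 trees catch fire, 7 burn out
  ......
  ......
  ....FT
  ...FTT
  ...TTT

......
......
....FT
...FTT
...TTT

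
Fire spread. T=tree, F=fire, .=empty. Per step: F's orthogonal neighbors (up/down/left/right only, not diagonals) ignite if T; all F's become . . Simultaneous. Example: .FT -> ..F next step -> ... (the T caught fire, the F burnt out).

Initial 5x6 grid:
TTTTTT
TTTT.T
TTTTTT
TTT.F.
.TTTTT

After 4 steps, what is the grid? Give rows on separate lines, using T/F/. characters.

Step 1: 2 trees catch fire, 1 burn out
  TTTTTT
  TTTT.T
  TTTTFT
  TTT...
  .TTTFT
Step 2: 4 trees catch fire, 2 burn out
  TTTTTT
  TTTT.T
  TTTF.F
  TTT...
  .TTF.F
Step 3: 4 trees catch fire, 4 burn out
  TTTTTT
  TTTF.F
  TTF...
  TTT...
  .TF...
Step 4: 6 trees catch fire, 4 burn out
  TTTFTF
  TTF...
  TF....
  TTF...
  .F....

TTTFTF
TTF...
TF....
TTF...
.F....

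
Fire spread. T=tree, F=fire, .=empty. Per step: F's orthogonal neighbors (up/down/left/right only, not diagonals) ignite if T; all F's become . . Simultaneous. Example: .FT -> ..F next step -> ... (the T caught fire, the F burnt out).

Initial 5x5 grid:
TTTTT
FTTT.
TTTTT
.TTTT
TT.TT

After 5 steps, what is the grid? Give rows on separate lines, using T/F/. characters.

Step 1: 3 trees catch fire, 1 burn out
  FTTTT
  .FTT.
  FTTTT
  .TTTT
  TT.TT
Step 2: 3 trees catch fire, 3 burn out
  .FTTT
  ..FT.
  .FTTT
  .TTTT
  TT.TT
Step 3: 4 trees catch fire, 3 burn out
  ..FTT
  ...F.
  ..FTT
  .FTTT
  TT.TT
Step 4: 4 trees catch fire, 4 burn out
  ...FT
  .....
  ...FT
  ..FTT
  TF.TT
Step 5: 4 trees catch fire, 4 burn out
  ....F
  .....
  ....F
  ...FT
  F..TT

....F
.....
....F
...FT
F..TT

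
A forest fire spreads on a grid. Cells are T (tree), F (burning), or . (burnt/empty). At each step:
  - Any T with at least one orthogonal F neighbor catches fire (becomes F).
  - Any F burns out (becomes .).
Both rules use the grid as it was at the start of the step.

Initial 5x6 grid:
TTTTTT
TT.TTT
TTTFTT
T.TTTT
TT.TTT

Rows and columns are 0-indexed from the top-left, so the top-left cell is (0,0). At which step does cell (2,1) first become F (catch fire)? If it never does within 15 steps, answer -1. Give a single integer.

Step 1: cell (2,1)='T' (+4 fires, +1 burnt)
Step 2: cell (2,1)='F' (+7 fires, +4 burnt)
  -> target ignites at step 2
Step 3: cell (2,1)='.' (+7 fires, +7 burnt)
Step 4: cell (2,1)='.' (+5 fires, +7 burnt)
Step 5: cell (2,1)='.' (+2 fires, +5 burnt)
Step 6: cell (2,1)='.' (+1 fires, +2 burnt)
Step 7: cell (2,1)='.' (+0 fires, +1 burnt)
  fire out at step 7

2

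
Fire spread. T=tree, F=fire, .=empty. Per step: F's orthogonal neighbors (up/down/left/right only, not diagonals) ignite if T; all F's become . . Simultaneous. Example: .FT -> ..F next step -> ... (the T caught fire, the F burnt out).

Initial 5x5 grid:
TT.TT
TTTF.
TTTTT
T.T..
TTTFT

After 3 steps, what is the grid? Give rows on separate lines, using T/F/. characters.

Step 1: 5 trees catch fire, 2 burn out
  TT.FT
  TTF..
  TTTFT
  T.T..
  TTF.F
Step 2: 6 trees catch fire, 5 burn out
  TT..F
  TF...
  TTF.F
  T.F..
  TF...
Step 3: 4 trees catch fire, 6 burn out
  TF...
  F....
  TF...
  T....
  F....

TF...
F....
TF...
T....
F....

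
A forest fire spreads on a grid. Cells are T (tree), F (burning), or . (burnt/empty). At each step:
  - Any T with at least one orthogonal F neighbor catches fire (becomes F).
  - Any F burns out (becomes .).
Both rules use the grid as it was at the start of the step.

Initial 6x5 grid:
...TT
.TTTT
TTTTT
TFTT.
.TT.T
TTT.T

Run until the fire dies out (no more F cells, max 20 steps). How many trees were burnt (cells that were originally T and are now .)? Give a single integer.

Step 1: +4 fires, +1 burnt (F count now 4)
Step 2: +6 fires, +4 burnt (F count now 6)
Step 3: +4 fires, +6 burnt (F count now 4)
Step 4: +2 fires, +4 burnt (F count now 2)
Step 5: +2 fires, +2 burnt (F count now 2)
Step 6: +1 fires, +2 burnt (F count now 1)
Step 7: +0 fires, +1 burnt (F count now 0)
Fire out after step 7
Initially T: 21, now '.': 28
Total burnt (originally-T cells now '.'): 19

Answer: 19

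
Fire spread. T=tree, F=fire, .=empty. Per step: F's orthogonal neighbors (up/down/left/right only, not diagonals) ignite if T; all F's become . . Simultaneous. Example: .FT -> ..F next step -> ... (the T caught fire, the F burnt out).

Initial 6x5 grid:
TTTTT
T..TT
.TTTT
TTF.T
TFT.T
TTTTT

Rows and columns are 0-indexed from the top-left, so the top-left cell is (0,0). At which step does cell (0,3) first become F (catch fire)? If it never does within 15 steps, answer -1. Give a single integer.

Step 1: cell (0,3)='T' (+5 fires, +2 burnt)
Step 2: cell (0,3)='T' (+5 fires, +5 burnt)
Step 3: cell (0,3)='T' (+3 fires, +5 burnt)
Step 4: cell (0,3)='F' (+4 fires, +3 burnt)
  -> target ignites at step 4
Step 5: cell (0,3)='.' (+3 fires, +4 burnt)
Step 6: cell (0,3)='.' (+1 fires, +3 burnt)
Step 7: cell (0,3)='.' (+1 fires, +1 burnt)
Step 8: cell (0,3)='.' (+1 fires, +1 burnt)
Step 9: cell (0,3)='.' (+0 fires, +1 burnt)
  fire out at step 9

4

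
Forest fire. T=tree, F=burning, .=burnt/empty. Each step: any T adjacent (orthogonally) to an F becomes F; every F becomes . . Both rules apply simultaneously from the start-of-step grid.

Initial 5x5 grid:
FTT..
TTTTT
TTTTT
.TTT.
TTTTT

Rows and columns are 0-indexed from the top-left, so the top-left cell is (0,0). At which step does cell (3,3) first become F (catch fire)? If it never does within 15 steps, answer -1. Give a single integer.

Step 1: cell (3,3)='T' (+2 fires, +1 burnt)
Step 2: cell (3,3)='T' (+3 fires, +2 burnt)
Step 3: cell (3,3)='T' (+2 fires, +3 burnt)
Step 4: cell (3,3)='T' (+3 fires, +2 burnt)
Step 5: cell (3,3)='T' (+4 fires, +3 burnt)
Step 6: cell (3,3)='F' (+4 fires, +4 burnt)
  -> target ignites at step 6
Step 7: cell (3,3)='.' (+1 fires, +4 burnt)
Step 8: cell (3,3)='.' (+1 fires, +1 burnt)
Step 9: cell (3,3)='.' (+0 fires, +1 burnt)
  fire out at step 9

6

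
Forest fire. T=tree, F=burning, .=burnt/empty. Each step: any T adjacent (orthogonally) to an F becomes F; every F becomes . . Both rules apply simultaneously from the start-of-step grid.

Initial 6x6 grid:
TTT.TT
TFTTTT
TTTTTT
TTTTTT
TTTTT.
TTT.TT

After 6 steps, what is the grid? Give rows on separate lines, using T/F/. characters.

Step 1: 4 trees catch fire, 1 burn out
  TFT.TT
  F.FTTT
  TFTTTT
  TTTTTT
  TTTTT.
  TTT.TT
Step 2: 6 trees catch fire, 4 burn out
  F.F.TT
  ...FTT
  F.FTTT
  TFTTTT
  TTTTT.
  TTT.TT
Step 3: 5 trees catch fire, 6 burn out
  ....TT
  ....FT
  ...FTT
  F.FTTT
  TFTTT.
  TTT.TT
Step 4: 7 trees catch fire, 5 burn out
  ....FT
  .....F
  ....FT
  ...FTT
  F.FTT.
  TFT.TT
Step 5: 6 trees catch fire, 7 burn out
  .....F
  ......
  .....F
  ....FT
  ...FT.
  F.F.TT
Step 6: 2 trees catch fire, 6 burn out
  ......
  ......
  ......
  .....F
  ....F.
  ....TT

......
......
......
.....F
....F.
....TT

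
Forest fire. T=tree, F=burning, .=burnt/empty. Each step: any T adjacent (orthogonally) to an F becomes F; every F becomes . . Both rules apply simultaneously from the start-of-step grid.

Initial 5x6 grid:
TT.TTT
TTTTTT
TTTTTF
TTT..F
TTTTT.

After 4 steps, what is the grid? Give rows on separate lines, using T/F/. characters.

Step 1: 2 trees catch fire, 2 burn out
  TT.TTT
  TTTTTF
  TTTTF.
  TTT...
  TTTTT.
Step 2: 3 trees catch fire, 2 burn out
  TT.TTF
  TTTTF.
  TTTF..
  TTT...
  TTTTT.
Step 3: 3 trees catch fire, 3 burn out
  TT.TF.
  TTTF..
  TTF...
  TTT...
  TTTTT.
Step 4: 4 trees catch fire, 3 burn out
  TT.F..
  TTF...
  TF....
  TTF...
  TTTTT.

TT.F..
TTF...
TF....
TTF...
TTTTT.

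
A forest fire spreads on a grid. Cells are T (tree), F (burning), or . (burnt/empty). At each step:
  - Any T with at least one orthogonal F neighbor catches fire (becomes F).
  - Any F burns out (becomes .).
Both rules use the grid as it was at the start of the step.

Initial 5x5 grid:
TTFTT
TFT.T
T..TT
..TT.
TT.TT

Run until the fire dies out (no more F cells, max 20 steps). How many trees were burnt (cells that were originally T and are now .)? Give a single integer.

Answer: 14

Derivation:
Step 1: +4 fires, +2 burnt (F count now 4)
Step 2: +3 fires, +4 burnt (F count now 3)
Step 3: +1 fires, +3 burnt (F count now 1)
Step 4: +1 fires, +1 burnt (F count now 1)
Step 5: +1 fires, +1 burnt (F count now 1)
Step 6: +1 fires, +1 burnt (F count now 1)
Step 7: +2 fires, +1 burnt (F count now 2)
Step 8: +1 fires, +2 burnt (F count now 1)
Step 9: +0 fires, +1 burnt (F count now 0)
Fire out after step 9
Initially T: 16, now '.': 23
Total burnt (originally-T cells now '.'): 14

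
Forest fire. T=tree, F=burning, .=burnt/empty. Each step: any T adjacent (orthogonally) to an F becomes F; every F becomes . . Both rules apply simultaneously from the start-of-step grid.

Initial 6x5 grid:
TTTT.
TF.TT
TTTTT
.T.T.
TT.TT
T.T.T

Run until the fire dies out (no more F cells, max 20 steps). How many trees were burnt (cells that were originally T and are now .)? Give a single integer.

Step 1: +3 fires, +1 burnt (F count now 3)
Step 2: +5 fires, +3 burnt (F count now 5)
Step 3: +3 fires, +5 burnt (F count now 3)
Step 4: +4 fires, +3 burnt (F count now 4)
Step 5: +3 fires, +4 burnt (F count now 3)
Step 6: +1 fires, +3 burnt (F count now 1)
Step 7: +1 fires, +1 burnt (F count now 1)
Step 8: +0 fires, +1 burnt (F count now 0)
Fire out after step 8
Initially T: 21, now '.': 29
Total burnt (originally-T cells now '.'): 20

Answer: 20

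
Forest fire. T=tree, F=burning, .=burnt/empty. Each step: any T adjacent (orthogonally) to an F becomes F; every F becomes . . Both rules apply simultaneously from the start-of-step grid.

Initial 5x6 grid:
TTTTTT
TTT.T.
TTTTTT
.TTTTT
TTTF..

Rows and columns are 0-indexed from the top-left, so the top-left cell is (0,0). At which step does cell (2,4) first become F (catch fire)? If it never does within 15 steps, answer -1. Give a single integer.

Step 1: cell (2,4)='T' (+2 fires, +1 burnt)
Step 2: cell (2,4)='T' (+4 fires, +2 burnt)
Step 3: cell (2,4)='F' (+5 fires, +4 burnt)
  -> target ignites at step 3
Step 4: cell (2,4)='.' (+4 fires, +5 burnt)
Step 5: cell (2,4)='.' (+4 fires, +4 burnt)
Step 6: cell (2,4)='.' (+4 fires, +4 burnt)
Step 7: cell (2,4)='.' (+1 fires, +4 burnt)
Step 8: cell (2,4)='.' (+0 fires, +1 burnt)
  fire out at step 8

3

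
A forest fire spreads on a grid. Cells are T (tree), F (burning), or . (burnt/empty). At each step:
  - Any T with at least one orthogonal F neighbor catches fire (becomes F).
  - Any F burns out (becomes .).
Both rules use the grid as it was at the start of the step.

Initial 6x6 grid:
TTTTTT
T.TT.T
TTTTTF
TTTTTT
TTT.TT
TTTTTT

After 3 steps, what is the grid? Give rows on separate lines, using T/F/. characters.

Step 1: 3 trees catch fire, 1 burn out
  TTTTTT
  T.TT.F
  TTTTF.
  TTTTTF
  TTT.TT
  TTTTTT
Step 2: 4 trees catch fire, 3 burn out
  TTTTTF
  T.TT..
  TTTF..
  TTTTF.
  TTT.TF
  TTTTTT
Step 3: 6 trees catch fire, 4 burn out
  TTTTF.
  T.TF..
  TTF...
  TTTF..
  TTT.F.
  TTTTTF

TTTTF.
T.TF..
TTF...
TTTF..
TTT.F.
TTTTTF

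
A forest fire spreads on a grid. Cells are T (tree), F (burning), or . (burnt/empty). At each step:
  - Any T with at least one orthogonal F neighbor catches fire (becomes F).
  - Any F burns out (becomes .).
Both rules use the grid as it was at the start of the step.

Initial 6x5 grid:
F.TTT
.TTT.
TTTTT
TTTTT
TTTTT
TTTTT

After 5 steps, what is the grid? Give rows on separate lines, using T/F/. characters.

Step 1: 0 trees catch fire, 1 burn out
  ..TTT
  .TTT.
  TTTTT
  TTTTT
  TTTTT
  TTTTT
Step 2: 0 trees catch fire, 0 burn out
  ..TTT
  .TTT.
  TTTTT
  TTTTT
  TTTTT
  TTTTT
Step 3: 0 trees catch fire, 0 burn out
  ..TTT
  .TTT.
  TTTTT
  TTTTT
  TTTTT
  TTTTT
Step 4: 0 trees catch fire, 0 burn out
  ..TTT
  .TTT.
  TTTTT
  TTTTT
  TTTTT
  TTTTT
Step 5: 0 trees catch fire, 0 burn out
  ..TTT
  .TTT.
  TTTTT
  TTTTT
  TTTTT
  TTTTT

..TTT
.TTT.
TTTTT
TTTTT
TTTTT
TTTTT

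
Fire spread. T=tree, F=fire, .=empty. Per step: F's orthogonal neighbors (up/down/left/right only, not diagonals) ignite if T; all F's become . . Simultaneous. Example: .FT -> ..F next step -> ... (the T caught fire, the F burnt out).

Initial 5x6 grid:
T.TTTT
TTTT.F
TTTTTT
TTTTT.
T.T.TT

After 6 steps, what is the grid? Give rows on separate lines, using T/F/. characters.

Step 1: 2 trees catch fire, 1 burn out
  T.TTTF
  TTTT..
  TTTTTF
  TTTTT.
  T.T.TT
Step 2: 2 trees catch fire, 2 burn out
  T.TTF.
  TTTT..
  TTTTF.
  TTTTT.
  T.T.TT
Step 3: 3 trees catch fire, 2 burn out
  T.TF..
  TTTT..
  TTTF..
  TTTTF.
  T.T.TT
Step 4: 5 trees catch fire, 3 burn out
  T.F...
  TTTF..
  TTF...
  TTTF..
  T.T.FT
Step 5: 4 trees catch fire, 5 burn out
  T.....
  TTF...
  TF....
  TTF...
  T.T..F
Step 6: 4 trees catch fire, 4 burn out
  T.....
  TF....
  F.....
  TF....
  T.F...

T.....
TF....
F.....
TF....
T.F...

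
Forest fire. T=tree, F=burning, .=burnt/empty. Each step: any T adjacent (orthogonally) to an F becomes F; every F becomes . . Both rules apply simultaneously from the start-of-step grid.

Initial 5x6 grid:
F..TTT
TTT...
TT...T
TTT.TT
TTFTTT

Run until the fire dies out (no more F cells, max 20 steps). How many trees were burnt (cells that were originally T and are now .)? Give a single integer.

Step 1: +4 fires, +2 burnt (F count now 4)
Step 2: +5 fires, +4 burnt (F count now 5)
Step 3: +5 fires, +5 burnt (F count now 5)
Step 4: +1 fires, +5 burnt (F count now 1)
Step 5: +1 fires, +1 burnt (F count now 1)
Step 6: +0 fires, +1 burnt (F count now 0)
Fire out after step 6
Initially T: 19, now '.': 27
Total burnt (originally-T cells now '.'): 16

Answer: 16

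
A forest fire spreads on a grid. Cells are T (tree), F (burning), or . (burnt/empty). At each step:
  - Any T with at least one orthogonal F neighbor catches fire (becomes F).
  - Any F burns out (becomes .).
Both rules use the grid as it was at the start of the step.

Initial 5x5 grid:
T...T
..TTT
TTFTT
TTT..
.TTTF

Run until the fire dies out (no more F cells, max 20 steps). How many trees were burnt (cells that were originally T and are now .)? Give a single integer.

Answer: 14

Derivation:
Step 1: +5 fires, +2 burnt (F count now 5)
Step 2: +5 fires, +5 burnt (F count now 5)
Step 3: +3 fires, +5 burnt (F count now 3)
Step 4: +1 fires, +3 burnt (F count now 1)
Step 5: +0 fires, +1 burnt (F count now 0)
Fire out after step 5
Initially T: 15, now '.': 24
Total burnt (originally-T cells now '.'): 14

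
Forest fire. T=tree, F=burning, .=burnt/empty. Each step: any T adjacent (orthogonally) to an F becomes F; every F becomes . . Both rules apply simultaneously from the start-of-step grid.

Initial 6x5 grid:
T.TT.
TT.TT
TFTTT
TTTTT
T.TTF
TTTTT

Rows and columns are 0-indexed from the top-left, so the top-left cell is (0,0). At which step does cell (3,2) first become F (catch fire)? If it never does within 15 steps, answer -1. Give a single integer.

Step 1: cell (3,2)='T' (+7 fires, +2 burnt)
Step 2: cell (3,2)='F' (+8 fires, +7 burnt)
  -> target ignites at step 2
Step 3: cell (3,2)='.' (+5 fires, +8 burnt)
Step 4: cell (3,2)='.' (+3 fires, +5 burnt)
Step 5: cell (3,2)='.' (+1 fires, +3 burnt)
Step 6: cell (3,2)='.' (+0 fires, +1 burnt)
  fire out at step 6

2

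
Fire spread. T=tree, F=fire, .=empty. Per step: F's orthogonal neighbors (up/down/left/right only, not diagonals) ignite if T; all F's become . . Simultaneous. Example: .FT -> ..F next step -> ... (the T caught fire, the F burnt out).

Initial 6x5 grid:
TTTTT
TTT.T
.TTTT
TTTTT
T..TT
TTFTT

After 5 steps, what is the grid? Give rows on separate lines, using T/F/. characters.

Step 1: 2 trees catch fire, 1 burn out
  TTTTT
  TTT.T
  .TTTT
  TTTTT
  T..TT
  TF.FT
Step 2: 3 trees catch fire, 2 burn out
  TTTTT
  TTT.T
  .TTTT
  TTTTT
  T..FT
  F...F
Step 3: 3 trees catch fire, 3 burn out
  TTTTT
  TTT.T
  .TTTT
  TTTFT
  F...F
  .....
Step 4: 4 trees catch fire, 3 burn out
  TTTTT
  TTT.T
  .TTFT
  FTF.F
  .....
  .....
Step 5: 3 trees catch fire, 4 burn out
  TTTTT
  TTT.T
  .TF.F
  .F...
  .....
  .....

TTTTT
TTT.T
.TF.F
.F...
.....
.....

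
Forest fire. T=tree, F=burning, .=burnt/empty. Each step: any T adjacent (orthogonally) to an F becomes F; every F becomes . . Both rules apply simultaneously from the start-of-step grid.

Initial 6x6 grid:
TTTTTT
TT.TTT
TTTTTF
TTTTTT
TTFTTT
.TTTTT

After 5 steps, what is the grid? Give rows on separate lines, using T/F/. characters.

Step 1: 7 trees catch fire, 2 burn out
  TTTTTT
  TT.TTF
  TTTTF.
  TTFTTF
  TF.FTT
  .TFTTT
Step 2: 12 trees catch fire, 7 burn out
  TTTTTF
  TT.TF.
  TTFF..
  TF.FF.
  F...FF
  .F.FTT
Step 3: 6 trees catch fire, 12 burn out
  TTTTF.
  TT.F..
  TF....
  F.....
  ......
  ....FF
Step 4: 3 trees catch fire, 6 burn out
  TTTF..
  TF....
  F.....
  ......
  ......
  ......
Step 5: 3 trees catch fire, 3 burn out
  TFF...
  F.....
  ......
  ......
  ......
  ......

TFF...
F.....
......
......
......
......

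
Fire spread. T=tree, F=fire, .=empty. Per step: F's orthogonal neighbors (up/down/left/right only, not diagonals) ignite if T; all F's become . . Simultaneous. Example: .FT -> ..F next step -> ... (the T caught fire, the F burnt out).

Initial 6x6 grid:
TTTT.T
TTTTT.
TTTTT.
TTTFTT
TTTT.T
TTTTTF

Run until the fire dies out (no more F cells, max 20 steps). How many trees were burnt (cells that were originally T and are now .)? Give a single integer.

Answer: 29

Derivation:
Step 1: +6 fires, +2 burnt (F count now 6)
Step 2: +7 fires, +6 burnt (F count now 7)
Step 3: +7 fires, +7 burnt (F count now 7)
Step 4: +5 fires, +7 burnt (F count now 5)
Step 5: +3 fires, +5 burnt (F count now 3)
Step 6: +1 fires, +3 burnt (F count now 1)
Step 7: +0 fires, +1 burnt (F count now 0)
Fire out after step 7
Initially T: 30, now '.': 35
Total burnt (originally-T cells now '.'): 29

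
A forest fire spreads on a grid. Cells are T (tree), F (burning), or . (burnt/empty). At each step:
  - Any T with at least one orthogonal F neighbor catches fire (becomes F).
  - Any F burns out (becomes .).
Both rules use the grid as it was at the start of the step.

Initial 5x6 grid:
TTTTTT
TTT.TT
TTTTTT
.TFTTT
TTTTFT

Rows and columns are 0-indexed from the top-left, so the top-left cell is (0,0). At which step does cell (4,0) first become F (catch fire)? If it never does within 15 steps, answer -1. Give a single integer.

Step 1: cell (4,0)='T' (+7 fires, +2 burnt)
Step 2: cell (4,0)='T' (+6 fires, +7 burnt)
Step 3: cell (4,0)='F' (+6 fires, +6 burnt)
  -> target ignites at step 3
Step 4: cell (4,0)='.' (+5 fires, +6 burnt)
Step 5: cell (4,0)='.' (+2 fires, +5 burnt)
Step 6: cell (4,0)='.' (+0 fires, +2 burnt)
  fire out at step 6

3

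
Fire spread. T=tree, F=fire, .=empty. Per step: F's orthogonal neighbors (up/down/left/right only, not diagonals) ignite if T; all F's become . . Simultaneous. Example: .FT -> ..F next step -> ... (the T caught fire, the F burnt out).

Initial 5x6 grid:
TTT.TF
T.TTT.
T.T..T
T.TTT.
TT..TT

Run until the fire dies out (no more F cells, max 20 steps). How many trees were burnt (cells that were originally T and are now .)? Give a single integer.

Answer: 18

Derivation:
Step 1: +1 fires, +1 burnt (F count now 1)
Step 2: +1 fires, +1 burnt (F count now 1)
Step 3: +1 fires, +1 burnt (F count now 1)
Step 4: +1 fires, +1 burnt (F count now 1)
Step 5: +2 fires, +1 burnt (F count now 2)
Step 6: +2 fires, +2 burnt (F count now 2)
Step 7: +2 fires, +2 burnt (F count now 2)
Step 8: +2 fires, +2 burnt (F count now 2)
Step 9: +2 fires, +2 burnt (F count now 2)
Step 10: +2 fires, +2 burnt (F count now 2)
Step 11: +1 fires, +2 burnt (F count now 1)
Step 12: +1 fires, +1 burnt (F count now 1)
Step 13: +0 fires, +1 burnt (F count now 0)
Fire out after step 13
Initially T: 19, now '.': 29
Total burnt (originally-T cells now '.'): 18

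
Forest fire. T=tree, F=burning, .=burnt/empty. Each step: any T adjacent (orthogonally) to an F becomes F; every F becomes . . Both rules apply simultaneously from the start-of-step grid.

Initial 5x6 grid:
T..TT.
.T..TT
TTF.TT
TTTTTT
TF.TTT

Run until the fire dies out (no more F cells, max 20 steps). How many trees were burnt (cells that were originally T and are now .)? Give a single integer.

Step 1: +4 fires, +2 burnt (F count now 4)
Step 2: +4 fires, +4 burnt (F count now 4)
Step 3: +2 fires, +4 burnt (F count now 2)
Step 4: +3 fires, +2 burnt (F count now 3)
Step 5: +3 fires, +3 burnt (F count now 3)
Step 6: +2 fires, +3 burnt (F count now 2)
Step 7: +1 fires, +2 burnt (F count now 1)
Step 8: +0 fires, +1 burnt (F count now 0)
Fire out after step 8
Initially T: 20, now '.': 29
Total burnt (originally-T cells now '.'): 19

Answer: 19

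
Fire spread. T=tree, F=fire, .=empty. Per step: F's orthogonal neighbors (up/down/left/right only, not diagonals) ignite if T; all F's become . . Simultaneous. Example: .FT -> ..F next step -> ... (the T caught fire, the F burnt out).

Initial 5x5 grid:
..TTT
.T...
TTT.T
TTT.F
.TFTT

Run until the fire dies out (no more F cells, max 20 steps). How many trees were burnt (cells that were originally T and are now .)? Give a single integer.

Answer: 11

Derivation:
Step 1: +5 fires, +2 burnt (F count now 5)
Step 2: +2 fires, +5 burnt (F count now 2)
Step 3: +2 fires, +2 burnt (F count now 2)
Step 4: +2 fires, +2 burnt (F count now 2)
Step 5: +0 fires, +2 burnt (F count now 0)
Fire out after step 5
Initially T: 14, now '.': 22
Total burnt (originally-T cells now '.'): 11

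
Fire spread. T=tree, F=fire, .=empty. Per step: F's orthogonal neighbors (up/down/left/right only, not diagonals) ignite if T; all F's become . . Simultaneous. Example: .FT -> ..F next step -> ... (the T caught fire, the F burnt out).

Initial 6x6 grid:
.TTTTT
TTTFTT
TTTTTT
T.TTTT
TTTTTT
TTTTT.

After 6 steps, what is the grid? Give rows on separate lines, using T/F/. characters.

Step 1: 4 trees catch fire, 1 burn out
  .TTFTT
  TTF.FT
  TTTFTT
  T.TTTT
  TTTTTT
  TTTTT.
Step 2: 7 trees catch fire, 4 burn out
  .TF.FT
  TF...F
  TTF.FT
  T.TFTT
  TTTTTT
  TTTTT.
Step 3: 8 trees catch fire, 7 burn out
  .F...F
  F.....
  TF...F
  T.F.FT
  TTTFTT
  TTTTT.
Step 4: 5 trees catch fire, 8 burn out
  ......
  ......
  F.....
  T....F
  TTF.FT
  TTTFT.
Step 5: 5 trees catch fire, 5 burn out
  ......
  ......
  ......
  F.....
  TF...F
  TTF.F.
Step 6: 2 trees catch fire, 5 burn out
  ......
  ......
  ......
  ......
  F.....
  TF....

......
......
......
......
F.....
TF....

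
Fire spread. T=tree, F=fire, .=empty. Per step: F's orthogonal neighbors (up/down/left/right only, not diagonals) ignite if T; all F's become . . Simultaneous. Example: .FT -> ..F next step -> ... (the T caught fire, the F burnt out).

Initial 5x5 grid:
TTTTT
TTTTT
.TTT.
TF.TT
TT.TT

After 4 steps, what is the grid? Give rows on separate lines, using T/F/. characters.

Step 1: 3 trees catch fire, 1 burn out
  TTTTT
  TTTTT
  .FTT.
  F..TT
  TF.TT
Step 2: 3 trees catch fire, 3 burn out
  TTTTT
  TFTTT
  ..FT.
  ...TT
  F..TT
Step 3: 4 trees catch fire, 3 burn out
  TFTTT
  F.FTT
  ...F.
  ...TT
  ...TT
Step 4: 4 trees catch fire, 4 burn out
  F.FTT
  ...FT
  .....
  ...FT
  ...TT

F.FTT
...FT
.....
...FT
...TT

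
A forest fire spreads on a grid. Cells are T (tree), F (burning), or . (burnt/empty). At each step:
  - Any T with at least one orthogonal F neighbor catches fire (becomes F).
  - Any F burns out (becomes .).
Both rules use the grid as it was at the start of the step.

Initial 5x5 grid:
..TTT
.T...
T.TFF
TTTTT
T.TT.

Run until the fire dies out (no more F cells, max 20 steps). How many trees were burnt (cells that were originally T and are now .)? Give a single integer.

Step 1: +3 fires, +2 burnt (F count now 3)
Step 2: +2 fires, +3 burnt (F count now 2)
Step 3: +2 fires, +2 burnt (F count now 2)
Step 4: +1 fires, +2 burnt (F count now 1)
Step 5: +2 fires, +1 burnt (F count now 2)
Step 6: +0 fires, +2 burnt (F count now 0)
Fire out after step 6
Initially T: 14, now '.': 21
Total burnt (originally-T cells now '.'): 10

Answer: 10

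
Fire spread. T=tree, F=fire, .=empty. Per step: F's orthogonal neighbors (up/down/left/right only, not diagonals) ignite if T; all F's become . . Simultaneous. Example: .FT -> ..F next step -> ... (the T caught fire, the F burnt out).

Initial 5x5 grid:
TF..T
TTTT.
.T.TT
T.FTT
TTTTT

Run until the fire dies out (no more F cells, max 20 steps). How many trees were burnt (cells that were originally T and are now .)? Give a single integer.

Step 1: +4 fires, +2 burnt (F count now 4)
Step 2: +7 fires, +4 burnt (F count now 7)
Step 3: +4 fires, +7 burnt (F count now 4)
Step 4: +1 fires, +4 burnt (F count now 1)
Step 5: +0 fires, +1 burnt (F count now 0)
Fire out after step 5
Initially T: 17, now '.': 24
Total burnt (originally-T cells now '.'): 16

Answer: 16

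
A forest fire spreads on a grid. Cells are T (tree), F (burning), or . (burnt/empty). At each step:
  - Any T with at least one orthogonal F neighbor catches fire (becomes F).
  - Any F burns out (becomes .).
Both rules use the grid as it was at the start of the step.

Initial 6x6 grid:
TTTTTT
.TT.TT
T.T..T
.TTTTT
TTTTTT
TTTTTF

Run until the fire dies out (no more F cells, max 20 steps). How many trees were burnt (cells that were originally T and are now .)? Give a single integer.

Answer: 28

Derivation:
Step 1: +2 fires, +1 burnt (F count now 2)
Step 2: +3 fires, +2 burnt (F count now 3)
Step 3: +4 fires, +3 burnt (F count now 4)
Step 4: +4 fires, +4 burnt (F count now 4)
Step 5: +5 fires, +4 burnt (F count now 5)
Step 6: +4 fires, +5 burnt (F count now 4)
Step 7: +2 fires, +4 burnt (F count now 2)
Step 8: +2 fires, +2 burnt (F count now 2)
Step 9: +1 fires, +2 burnt (F count now 1)
Step 10: +1 fires, +1 burnt (F count now 1)
Step 11: +0 fires, +1 burnt (F count now 0)
Fire out after step 11
Initially T: 29, now '.': 35
Total burnt (originally-T cells now '.'): 28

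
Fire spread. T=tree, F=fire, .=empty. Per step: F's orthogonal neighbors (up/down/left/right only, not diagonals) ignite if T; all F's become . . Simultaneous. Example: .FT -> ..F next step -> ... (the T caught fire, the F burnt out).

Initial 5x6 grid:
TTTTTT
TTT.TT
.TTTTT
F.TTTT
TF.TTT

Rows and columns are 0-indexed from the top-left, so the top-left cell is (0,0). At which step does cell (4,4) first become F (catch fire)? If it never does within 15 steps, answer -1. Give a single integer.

Step 1: cell (4,4)='T' (+1 fires, +2 burnt)
Step 2: cell (4,4)='T' (+0 fires, +1 burnt)
  fire out at step 2
Target never catches fire within 15 steps

-1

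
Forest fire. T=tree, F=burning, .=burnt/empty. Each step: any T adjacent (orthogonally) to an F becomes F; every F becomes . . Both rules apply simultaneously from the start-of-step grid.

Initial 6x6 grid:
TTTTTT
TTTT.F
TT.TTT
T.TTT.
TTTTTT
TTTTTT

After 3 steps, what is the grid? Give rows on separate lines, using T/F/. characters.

Step 1: 2 trees catch fire, 1 burn out
  TTTTTF
  TTTT..
  TT.TTF
  T.TTT.
  TTTTTT
  TTTTTT
Step 2: 2 trees catch fire, 2 burn out
  TTTTF.
  TTTT..
  TT.TF.
  T.TTT.
  TTTTTT
  TTTTTT
Step 3: 3 trees catch fire, 2 burn out
  TTTF..
  TTTT..
  TT.F..
  T.TTF.
  TTTTTT
  TTTTTT

TTTF..
TTTT..
TT.F..
T.TTF.
TTTTTT
TTTTTT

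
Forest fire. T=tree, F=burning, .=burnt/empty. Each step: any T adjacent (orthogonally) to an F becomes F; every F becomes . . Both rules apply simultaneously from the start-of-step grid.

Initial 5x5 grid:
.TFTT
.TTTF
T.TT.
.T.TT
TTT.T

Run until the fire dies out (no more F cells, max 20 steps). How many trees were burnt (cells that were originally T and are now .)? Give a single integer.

Step 1: +5 fires, +2 burnt (F count now 5)
Step 2: +3 fires, +5 burnt (F count now 3)
Step 3: +1 fires, +3 burnt (F count now 1)
Step 4: +1 fires, +1 burnt (F count now 1)
Step 5: +1 fires, +1 burnt (F count now 1)
Step 6: +0 fires, +1 burnt (F count now 0)
Fire out after step 6
Initially T: 16, now '.': 20
Total burnt (originally-T cells now '.'): 11

Answer: 11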